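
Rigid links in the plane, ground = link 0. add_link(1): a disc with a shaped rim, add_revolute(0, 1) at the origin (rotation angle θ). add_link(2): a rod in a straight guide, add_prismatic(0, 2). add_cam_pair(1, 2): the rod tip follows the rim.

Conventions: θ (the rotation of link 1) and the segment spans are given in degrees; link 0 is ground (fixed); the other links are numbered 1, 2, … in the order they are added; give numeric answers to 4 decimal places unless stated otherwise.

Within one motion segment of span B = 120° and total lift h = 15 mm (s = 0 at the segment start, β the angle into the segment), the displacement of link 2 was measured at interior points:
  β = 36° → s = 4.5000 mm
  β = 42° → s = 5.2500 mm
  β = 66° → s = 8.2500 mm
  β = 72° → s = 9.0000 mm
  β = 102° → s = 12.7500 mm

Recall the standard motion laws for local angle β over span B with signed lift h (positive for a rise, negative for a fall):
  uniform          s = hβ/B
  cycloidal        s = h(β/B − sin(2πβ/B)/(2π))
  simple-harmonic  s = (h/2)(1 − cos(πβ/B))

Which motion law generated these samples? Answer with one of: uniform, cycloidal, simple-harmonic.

candidates at β/B = r: uniform s = h·r (linear in β); cycloidal s = h·(r − sin(2πr)/(2π)); simple-harmonic s = (h/2)(1 − cos(πr))
β=36°: printed 4.5000 | uniform 4.5000, cycloidal 2.2295, simple-harmonic 3.0916
β=42°: printed 5.2500 | uniform 5.2500, cycloidal 3.3186, simple-harmonic 4.0951
β=66°: printed 8.2500 | uniform 8.2500, cycloidal 8.9877, simple-harmonic 8.6733
β=72°: printed 9.0000 | uniform 9.0000, cycloidal 10.4032, simple-harmonic 9.8176
β=102°: printed 12.7500 | uniform 12.7500, cycloidal 14.6814, simple-harmonic 14.1825
only one law matches every sample → uniform

uniform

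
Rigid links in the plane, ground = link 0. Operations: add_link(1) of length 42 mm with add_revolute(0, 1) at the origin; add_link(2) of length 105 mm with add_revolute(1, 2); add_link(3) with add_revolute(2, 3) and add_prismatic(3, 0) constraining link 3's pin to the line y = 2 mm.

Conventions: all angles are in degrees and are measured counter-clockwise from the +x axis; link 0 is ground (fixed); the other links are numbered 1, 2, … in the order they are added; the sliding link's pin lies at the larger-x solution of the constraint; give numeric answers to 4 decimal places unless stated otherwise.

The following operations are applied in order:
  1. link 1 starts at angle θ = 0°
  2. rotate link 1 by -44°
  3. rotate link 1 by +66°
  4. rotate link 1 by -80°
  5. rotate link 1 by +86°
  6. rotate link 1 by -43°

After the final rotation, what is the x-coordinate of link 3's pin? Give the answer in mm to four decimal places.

geometry: r = 42 mm, L = 105 mm, e = 2 mm; θ starts at 0°
rotate link 1 by -44°: θ ← 0° -44° = -44°
rotate link 1 by +66°: θ ← -44° +66° = 22°
rotate link 1 by -80°: θ ← 22° -80° = -58°
rotate link 1 by +86°: θ ← -58° +86° = 28°
rotate link 1 by -43°: θ ← 28° -43° = -15°
crank pin P = (r cos θ, r sin θ) = (40.568885, -10.870400)
h = r sin θ − e = -10.870400 − 2 = -12.870400
x = r cos θ + √(L² − h²) = 40.568885 + 104.208219 = 144.777103

144.7771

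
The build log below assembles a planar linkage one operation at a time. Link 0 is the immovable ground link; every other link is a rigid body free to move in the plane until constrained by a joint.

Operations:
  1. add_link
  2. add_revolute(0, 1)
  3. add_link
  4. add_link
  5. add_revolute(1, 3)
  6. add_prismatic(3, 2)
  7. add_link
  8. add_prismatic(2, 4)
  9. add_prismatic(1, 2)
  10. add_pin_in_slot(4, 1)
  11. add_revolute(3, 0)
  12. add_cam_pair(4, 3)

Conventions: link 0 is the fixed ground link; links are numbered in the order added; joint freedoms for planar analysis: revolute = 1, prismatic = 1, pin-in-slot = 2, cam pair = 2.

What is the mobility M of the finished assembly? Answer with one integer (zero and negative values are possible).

ground; <1,0,0>
#1 <2,0,0>
R:0↔1 J1 <2,1,0>
#2 <3,1,0>
#3 <4,1,0>
R:1↔3 J1 <4,2,0>
P:3↔2 J1 <4,3,0>
#4 <5,3,0>
P:2↔4 J1 <5,4,0>
P:1↔2 J1 <5,5,0>
PS:4↔1 J2 <5,5,1>
R:3↔0 J1 <5,6,1>
C:4↔3 J2 <5,6,2>
3×4 − 2×6 − 1×2 = -2

M = -2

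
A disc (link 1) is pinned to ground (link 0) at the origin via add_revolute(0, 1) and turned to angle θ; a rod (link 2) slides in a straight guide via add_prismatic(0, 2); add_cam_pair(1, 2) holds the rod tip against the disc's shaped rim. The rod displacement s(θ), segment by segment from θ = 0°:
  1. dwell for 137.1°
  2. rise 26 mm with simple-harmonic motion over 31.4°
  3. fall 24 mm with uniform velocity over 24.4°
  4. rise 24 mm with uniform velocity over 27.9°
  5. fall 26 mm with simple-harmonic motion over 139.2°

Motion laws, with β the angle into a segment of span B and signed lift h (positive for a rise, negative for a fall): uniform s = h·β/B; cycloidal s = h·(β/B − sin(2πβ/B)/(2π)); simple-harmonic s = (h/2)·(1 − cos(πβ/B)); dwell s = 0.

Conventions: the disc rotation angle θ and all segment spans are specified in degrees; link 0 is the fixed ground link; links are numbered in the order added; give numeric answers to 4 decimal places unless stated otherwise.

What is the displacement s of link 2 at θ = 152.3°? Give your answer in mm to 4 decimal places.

segment 1 (0° to 137.1°, dwell): s unchanged at 0.0000
θ = 152.3° falls in segment 2 (137.1° to 168.5°, simple-harmonic, h = 26): β = 152.3 − 137.1 = 15.2°, B = 31.4°; Δs = 26/2·(1 − cos(π·0.4841)) = 12.3499; s = 0.0000 + 12.3499 = 12.3499

12.3499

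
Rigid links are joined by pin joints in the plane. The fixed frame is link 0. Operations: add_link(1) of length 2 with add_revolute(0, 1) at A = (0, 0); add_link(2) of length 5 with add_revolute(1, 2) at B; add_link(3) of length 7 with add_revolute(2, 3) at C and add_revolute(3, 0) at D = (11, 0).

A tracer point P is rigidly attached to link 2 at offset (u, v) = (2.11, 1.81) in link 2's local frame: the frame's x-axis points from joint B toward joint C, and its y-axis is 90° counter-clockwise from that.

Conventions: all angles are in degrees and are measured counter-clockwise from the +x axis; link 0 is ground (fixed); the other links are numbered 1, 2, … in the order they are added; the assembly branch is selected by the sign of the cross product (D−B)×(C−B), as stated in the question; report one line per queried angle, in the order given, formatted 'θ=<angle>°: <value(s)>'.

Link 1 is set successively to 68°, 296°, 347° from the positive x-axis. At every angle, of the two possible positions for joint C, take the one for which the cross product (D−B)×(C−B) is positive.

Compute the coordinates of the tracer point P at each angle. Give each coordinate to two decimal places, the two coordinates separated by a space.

A=(0,0), D=(11.00,0)
θ=68°: B = A + 2.00·(cos68°, sin68°) = (0.7492, 1.8544)
θ=68°: |BD| = 10.4172
θ=68°: circle(B,5.00) ∩ circle(D,7.00): a=4.0566, h=2.9230
θ=68°:   candidates: C₊=(5.2614,4.0085) cross=30.449; C₋=(4.2207,-1.7440) cross=-30.449
θ=68°:   branch + wants cross > 0 → take C=(5.2614,4.0085) (cross=30.449)
θ=68°: ex = (C−B)/|BC| = (0.9024,0.4308); ey = (-0.4308,0.9024)
θ=68°: P = B + 2.11·ex + 1.81·ey = (1.8735,4.3968)
θ=296°: B = A + 2.00·(cos296°, sin296°) = (0.8767, -1.7976)
θ=296°: |BD| = 10.2816
θ=296°: circle(B,5.00) ∩ circle(D,7.00): a=3.9737, h=3.0348
θ=296°:   candidates: C₊=(4.2586,1.8852) cross=31.202; C₋=(5.3198,-4.0909) cross=-31.202
θ=296°:   branch + wants cross > 0 → take C=(4.2586,1.8852) (cross=31.202)
θ=296°: ex = (C−B)/|BC| = (0.6764,0.7366); ey = (-0.7366,0.6764)
θ=296°: P = B + 2.11·ex + 1.81·ey = (0.9707,0.9808)
θ=347°: B = A + 2.00·(cos347°, sin347°) = (1.9487, -0.4499)
θ=347°: |BD| = 9.0624
θ=347°: circle(B,5.00) ∩ circle(D,7.00): a=3.2071, h=3.8360
θ=347°:   candidates: C₊=(4.9614,3.5406) cross=34.763; C₋=(5.3423,-4.1219) cross=-34.763
θ=347°:   branch + wants cross > 0 → take C=(4.9614,3.5406) (cross=34.763)
θ=347°: ex = (C−B)/|BC| = (0.6025,0.7981); ey = (-0.7981,0.6025)
θ=347°: P = B + 2.11·ex + 1.81·ey = (1.7755,2.3247)

θ=68°: 1.87 4.40
θ=296°: 0.97 0.98
θ=347°: 1.78 2.32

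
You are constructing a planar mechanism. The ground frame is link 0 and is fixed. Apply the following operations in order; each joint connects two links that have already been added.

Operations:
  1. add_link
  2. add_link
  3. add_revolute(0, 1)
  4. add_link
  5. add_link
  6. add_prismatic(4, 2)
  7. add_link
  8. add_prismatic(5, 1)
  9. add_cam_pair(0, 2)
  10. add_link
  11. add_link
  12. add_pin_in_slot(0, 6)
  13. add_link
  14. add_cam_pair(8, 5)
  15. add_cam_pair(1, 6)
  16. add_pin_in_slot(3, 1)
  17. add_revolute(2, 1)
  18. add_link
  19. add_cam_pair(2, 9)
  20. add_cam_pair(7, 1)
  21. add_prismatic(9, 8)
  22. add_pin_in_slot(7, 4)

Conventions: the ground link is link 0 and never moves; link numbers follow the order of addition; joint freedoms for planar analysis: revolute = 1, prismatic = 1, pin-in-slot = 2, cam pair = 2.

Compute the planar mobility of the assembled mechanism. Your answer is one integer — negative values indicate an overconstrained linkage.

(L,J1,J2)=(1,0,0); link0 fixed
link1: (2,0,0)
link2: (3,0,0)
R 0-1 [J1]: (3,1,0)
link3: (4,1,0)
link4: (5,1,0)
P 4-2 [J1]: (5,2,0)
link5: (6,2,0)
P 5-1 [J1]: (6,3,0)
C 0-2 [J2]: (6,3,1)
link6: (7,3,1)
link7: (8,3,1)
PS 0-6 [J2]: (8,3,2)
link8: (9,3,2)
C 8-5 [J2]: (9,3,3)
C 1-6 [J2]: (9,3,4)
PS 3-1 [J2]: (9,3,5)
R 2-1 [J1]: (9,4,5)
link9: (10,4,5)
C 2-9 [J2]: (10,4,6)
C 7-1 [J2]: (10,4,7)
P 9-8 [J1]: (10,5,7)
PS 7-4 [J2]: (10,5,8)
Grübler: 3·9 − 2·5 − 8 = 9

M = 9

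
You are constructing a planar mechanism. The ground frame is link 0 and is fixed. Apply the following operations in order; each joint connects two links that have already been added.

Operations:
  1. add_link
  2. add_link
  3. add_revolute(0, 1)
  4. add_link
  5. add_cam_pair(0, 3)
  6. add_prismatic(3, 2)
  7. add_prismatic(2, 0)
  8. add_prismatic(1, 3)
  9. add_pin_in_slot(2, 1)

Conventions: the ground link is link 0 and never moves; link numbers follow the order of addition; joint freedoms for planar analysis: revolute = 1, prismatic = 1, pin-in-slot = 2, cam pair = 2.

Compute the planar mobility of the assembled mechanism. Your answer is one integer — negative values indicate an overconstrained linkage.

L=1 J1=0 J2=0
add link → L=2 J1=0 J2=0
add link → L=3 J1=0 J2=0
R@0,1 dof=1 J1 → L=3 J1=1 J2=0
add link → L=4 J1=1 J2=0
C@0,3 dof=2 J2 → L=4 J1=1 J2=1
P@3,2 dof=1 J1 → L=4 J1=2 J2=1
P@2,0 dof=1 J1 → L=4 J1=3 J2=1
P@1,3 dof=1 J1 → L=4 J1=4 J2=1
PS@2,1 dof=2 J2 → L=4 J1=4 J2=2
M=3(L−1)−2J1−J2=3·3−2·4−2=-1

M = -1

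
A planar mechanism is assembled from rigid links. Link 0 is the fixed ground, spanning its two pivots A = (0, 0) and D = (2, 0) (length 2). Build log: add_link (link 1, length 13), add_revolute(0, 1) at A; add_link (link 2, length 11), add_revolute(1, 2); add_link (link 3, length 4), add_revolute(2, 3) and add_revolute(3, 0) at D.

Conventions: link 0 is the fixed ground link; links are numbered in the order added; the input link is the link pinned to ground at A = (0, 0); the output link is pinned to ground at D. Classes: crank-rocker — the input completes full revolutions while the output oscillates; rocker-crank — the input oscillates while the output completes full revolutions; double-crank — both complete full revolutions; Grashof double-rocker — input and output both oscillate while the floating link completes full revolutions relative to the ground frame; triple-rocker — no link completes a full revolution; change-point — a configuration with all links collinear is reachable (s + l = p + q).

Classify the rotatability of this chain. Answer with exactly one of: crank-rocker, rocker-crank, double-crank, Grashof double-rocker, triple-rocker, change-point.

lengths: ground=2, input=13, coupler=11, output=4
sorted: s=2 (shortest), l=13 (longest), p+q=15
s + l = 15 vs p + q = 15
s + l = p + q → change-point (collinear configuration reachable)

change-point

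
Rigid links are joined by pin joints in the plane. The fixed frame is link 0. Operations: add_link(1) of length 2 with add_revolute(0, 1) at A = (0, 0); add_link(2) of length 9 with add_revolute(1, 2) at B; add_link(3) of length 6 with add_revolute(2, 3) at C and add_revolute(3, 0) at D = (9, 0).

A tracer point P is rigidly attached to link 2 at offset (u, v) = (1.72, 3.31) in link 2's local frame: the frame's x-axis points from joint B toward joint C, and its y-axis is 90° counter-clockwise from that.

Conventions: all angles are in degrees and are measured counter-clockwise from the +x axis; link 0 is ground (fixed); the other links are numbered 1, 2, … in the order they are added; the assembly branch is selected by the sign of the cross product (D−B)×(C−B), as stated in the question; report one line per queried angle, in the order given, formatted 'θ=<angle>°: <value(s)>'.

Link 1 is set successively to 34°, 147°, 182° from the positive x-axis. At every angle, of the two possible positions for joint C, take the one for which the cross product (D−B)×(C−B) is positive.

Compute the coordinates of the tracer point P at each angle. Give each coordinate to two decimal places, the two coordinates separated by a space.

A=(0,0), D=(9.00,0)
θ=34°: B = A + 2.00·(cos34°, sin34°) = (1.6581, 1.1184)
θ=34°: |BD| = 7.4266
θ=34°: circle(B,9.00) ∩ circle(D,6.00): a=6.7430, h=5.9609
θ=34°:   candidates: C₊=(9.2218,5.9959) cross=44.269; C₋=(7.4265,-5.7900) cross=-44.269
θ=34°:   branch + wants cross > 0 → take C=(9.2218,5.9959) (cross=44.269)
θ=34°: ex = (C−B)/|BC| = (0.8404,0.5419); ey = (-0.5419,0.8404)
θ=34°: P = B + 1.72·ex + 3.31·ey = (1.3097,4.8323)
θ=147°: B = A + 2.00·(cos147°, sin147°) = (-1.6773, 1.0893)
θ=147°: |BD| = 10.7328
θ=147°: circle(B,9.00) ∩ circle(D,6.00): a=7.4628, h=5.0306
θ=147°:   candidates: C₊=(6.2575,5.3365) cross=53.992; C₋=(5.2363,-4.6728) cross=-53.992
θ=147°:   branch + wants cross > 0 → take C=(6.2575,5.3365) (cross=53.992)
θ=147°: ex = (C−B)/|BC| = (0.8816,0.4719); ey = (-0.4719,0.8816)
θ=147°: P = B + 1.72·ex + 3.31·ey = (-1.7230,4.8192)
θ=182°: B = A + 2.00·(cos182°, sin182°) = (-1.9988, -0.0698)
θ=182°: |BD| = 10.9990
θ=182°: circle(B,9.00) ∩ circle(D,6.00): a=7.5451, h=4.9062
θ=182°:   candidates: C₊=(5.5151,4.8842) cross=53.963; C₋=(5.5773,-4.9280) cross=-53.963
θ=182°:   branch + wants cross > 0 → take C=(5.5151,4.8842) (cross=53.963)
θ=182°: ex = (C−B)/|BC| = (0.8349,0.5504); ey = (-0.5504,0.8349)
θ=182°: P = B + 1.72·ex + 3.31·ey = (-2.3848,3.6404)

θ=34°: 1.31 4.83
θ=147°: -1.72 4.82
θ=182°: -2.38 3.64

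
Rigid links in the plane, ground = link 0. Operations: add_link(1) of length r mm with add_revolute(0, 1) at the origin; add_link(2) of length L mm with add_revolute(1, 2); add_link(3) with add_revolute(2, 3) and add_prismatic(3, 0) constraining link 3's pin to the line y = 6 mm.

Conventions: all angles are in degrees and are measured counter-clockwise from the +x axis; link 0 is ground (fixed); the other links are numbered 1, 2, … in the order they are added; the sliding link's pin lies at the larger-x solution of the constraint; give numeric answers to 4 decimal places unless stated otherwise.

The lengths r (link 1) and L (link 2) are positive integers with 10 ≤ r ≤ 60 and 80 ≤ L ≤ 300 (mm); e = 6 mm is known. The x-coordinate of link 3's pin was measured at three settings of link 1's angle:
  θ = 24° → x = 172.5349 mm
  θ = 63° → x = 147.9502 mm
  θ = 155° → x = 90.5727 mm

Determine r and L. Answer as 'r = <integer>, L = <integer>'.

constraint per measurement: (x − r cos θ)² + (r sin θ − e)² = L²
subtracting the θ₁ and θ₂ equations cancels the r² and L² terms:
r = (x₁² − x₂²) / (2[(x₁cos θ₁ + e sin θ₁) − (x₂cos θ₂ + e sin θ₂)]) = 45.0000 → r = 45
L² = (x₁ − r cos θ₁)² + (r sin θ₁ − e)² = 17423.9913 → L = 132.0000 → L = 132
check at θ₃=155°: x = 90.5727 (printed 90.5727) ✓

r = 45, L = 132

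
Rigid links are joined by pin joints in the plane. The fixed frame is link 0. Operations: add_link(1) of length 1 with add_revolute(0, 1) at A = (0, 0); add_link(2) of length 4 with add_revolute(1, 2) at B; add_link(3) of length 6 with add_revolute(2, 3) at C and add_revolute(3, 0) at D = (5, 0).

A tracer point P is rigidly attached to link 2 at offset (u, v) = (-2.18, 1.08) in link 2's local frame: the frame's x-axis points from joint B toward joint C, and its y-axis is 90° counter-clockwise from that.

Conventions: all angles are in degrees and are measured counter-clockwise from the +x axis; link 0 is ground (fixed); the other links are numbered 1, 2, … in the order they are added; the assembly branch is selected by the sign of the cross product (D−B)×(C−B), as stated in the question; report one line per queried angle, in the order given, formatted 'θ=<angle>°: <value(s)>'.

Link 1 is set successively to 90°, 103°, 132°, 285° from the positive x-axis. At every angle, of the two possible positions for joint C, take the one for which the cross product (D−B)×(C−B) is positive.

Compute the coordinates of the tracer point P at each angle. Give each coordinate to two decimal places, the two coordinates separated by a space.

A=(0,0), D=(5.00,0)
θ=90°: B = A + 1.00·(cos90°, sin90°) = (0.0000, 1.0000)
θ=90°: |BD| = 5.0990
θ=90°: circle(B,4.00) ∩ circle(D,6.00): a=0.5883, h=3.9565
θ=90°:   candidates: C₊=(1.3529,4.7643) cross=20.174; C₋=(-0.1990,-2.9950) cross=-20.174
θ=90°:   branch + wants cross > 0 → take C=(1.3529,4.7643) (cross=20.174)
θ=90°: ex = (C−B)/|BC| = (0.3382,0.9411); ey = (-0.9411,0.3382)
θ=90°: P = B + -2.18·ex + 1.08·ey = (-1.7537,-0.6863)
θ=103°: B = A + 1.00·(cos103°, sin103°) = (-0.2250, 0.9744)
θ=103°: |BD| = 5.3150
θ=103°: circle(B,4.00) ∩ circle(D,6.00): a=0.7761, h=3.9240
θ=103°:   candidates: C₊=(1.2573,4.6896) cross=20.856; C₋=(-0.1814,-3.0254) cross=-20.856
θ=103°:   branch + wants cross > 0 → take C=(1.2573,4.6896) (cross=20.856)
θ=103°: ex = (C−B)/|BC| = (0.3706,0.9288); ey = (-0.9288,0.3706)
θ=103°: P = B + -2.18·ex + 1.08·ey = (-2.0359,-0.6502)
θ=132°: B = A + 1.00·(cos132°, sin132°) = (-0.6691, 0.7431)
θ=132°: |BD| = 5.7176
θ=132°: circle(B,4.00) ∩ circle(D,6.00): a=1.1098, h=3.8429
θ=132°:   candidates: C₊=(0.9308,4.4092) cross=21.973; C₋=(-0.0682,-3.2115) cross=-21.973
θ=132°:   branch + wants cross > 0 → take C=(0.9308,4.4092) (cross=21.973)
θ=132°: ex = (C−B)/|BC| = (0.4000,0.9165); ey = (-0.9165,0.4000)
θ=132°: P = B + -2.18·ex + 1.08·ey = (-2.5309,-0.8229)
θ=285°: B = A + 1.00·(cos285°, sin285°) = (0.2588, -0.9659)
θ=285°: |BD| = 4.8386
θ=285°: circle(B,4.00) ∩ circle(D,6.00): a=0.3526, h=3.9844
θ=285°:   candidates: C₊=(-0.1911,3.0087) cross=19.279; C₋=(1.3997,-4.7998) cross=-19.279
θ=285°:   branch + wants cross > 0 → take C=(-0.1911,3.0087) (cross=19.279)
θ=285°: ex = (C−B)/|BC| = (-0.1125,0.9937); ey = (-0.9937,-0.1125)
θ=285°: P = B + -2.18·ex + 1.08·ey = (-0.5691,-3.2536)

θ=90°: -1.75 -0.69
θ=103°: -2.04 -0.65
θ=132°: -2.53 -0.82
θ=285°: -0.57 -3.25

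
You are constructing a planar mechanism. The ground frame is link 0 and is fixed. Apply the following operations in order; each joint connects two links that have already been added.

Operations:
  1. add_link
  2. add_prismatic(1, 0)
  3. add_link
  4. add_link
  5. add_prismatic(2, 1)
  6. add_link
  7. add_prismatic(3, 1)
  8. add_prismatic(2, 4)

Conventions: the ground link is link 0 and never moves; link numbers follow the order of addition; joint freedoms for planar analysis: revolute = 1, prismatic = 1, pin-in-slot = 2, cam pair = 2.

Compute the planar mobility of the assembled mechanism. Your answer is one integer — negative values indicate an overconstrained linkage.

link 0 = ground. State L|J1|J2 = 1|0|0
+link1  2|0|0
P(1,0) f=1→J1  2|1|0
+link2  3|1|0
+link3  4|1|0
P(2,1) f=1→J1  4|2|0
+link4  5|2|0
P(3,1) f=1→J1  5|3|0
P(2,4) f=1→J1  5|4|0
M = 3(5−1)−2·4−0 = 12−8−0 = 4

M = 4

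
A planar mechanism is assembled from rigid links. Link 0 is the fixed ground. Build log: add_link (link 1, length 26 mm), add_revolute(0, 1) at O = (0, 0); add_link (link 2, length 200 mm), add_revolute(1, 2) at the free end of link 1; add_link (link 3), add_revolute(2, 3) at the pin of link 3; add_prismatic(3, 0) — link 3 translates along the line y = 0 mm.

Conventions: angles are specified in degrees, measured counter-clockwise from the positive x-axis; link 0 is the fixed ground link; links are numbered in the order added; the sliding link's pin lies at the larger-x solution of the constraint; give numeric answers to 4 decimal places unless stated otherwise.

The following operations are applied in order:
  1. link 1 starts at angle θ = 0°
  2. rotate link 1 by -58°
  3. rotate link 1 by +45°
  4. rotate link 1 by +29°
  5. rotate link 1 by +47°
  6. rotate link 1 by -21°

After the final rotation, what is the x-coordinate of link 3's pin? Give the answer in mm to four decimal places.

geometry: r = 26 mm, L = 200 mm, e = 0 mm; θ starts at 0°
rotate link 1 by -58°: θ ← 0° -58° = -58°
rotate link 1 by +45°: θ ← -58° +45° = -13°
rotate link 1 by +29°: θ ← -13° +29° = 16°
rotate link 1 by +47°: θ ← 16° +47° = 63°
rotate link 1 by -21°: θ ← 63° -21° = 42°
crank pin P = (r cos θ, r sin θ) = (19.321765, 17.397396)
h = r sin θ − e = 17.397396 − 0 = 17.397396
x = r cos θ + √(L² − h²) = 19.321765 + 199.241890 = 218.563655

218.5637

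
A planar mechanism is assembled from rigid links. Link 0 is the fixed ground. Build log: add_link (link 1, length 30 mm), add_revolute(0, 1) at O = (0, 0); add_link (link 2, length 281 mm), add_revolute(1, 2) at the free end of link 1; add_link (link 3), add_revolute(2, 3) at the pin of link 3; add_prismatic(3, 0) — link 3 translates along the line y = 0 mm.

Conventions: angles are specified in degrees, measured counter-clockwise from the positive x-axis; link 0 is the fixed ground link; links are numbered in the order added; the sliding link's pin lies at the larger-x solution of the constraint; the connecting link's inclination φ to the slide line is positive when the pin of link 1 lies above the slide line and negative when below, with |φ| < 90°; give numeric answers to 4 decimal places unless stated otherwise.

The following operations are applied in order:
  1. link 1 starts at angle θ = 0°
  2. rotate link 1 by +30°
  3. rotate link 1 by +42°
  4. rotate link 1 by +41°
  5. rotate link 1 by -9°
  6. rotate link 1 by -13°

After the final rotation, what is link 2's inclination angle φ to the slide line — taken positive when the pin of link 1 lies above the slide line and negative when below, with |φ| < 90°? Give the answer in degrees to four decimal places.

geometry: r = 30 mm, L = 281 mm, e = 0 mm; θ starts at 0°
rotate link 1 by +30°: θ ← 0° +30° = 30°
rotate link 1 by +42°: θ ← 30° +42° = 72°
rotate link 1 by +41°: θ ← 72° +41° = 113°
rotate link 1 by -9°: θ ← 113° -9° = 104°
rotate link 1 by -13°: θ ← 104° -13° = 91°
h = r sin θ − e = 29.995431 − 0 = 29.995431
sin φ = h / L = 29.995431 / 281 = 0.10674531
φ = arcsin(0.10674531) = 6.127730°

6.1277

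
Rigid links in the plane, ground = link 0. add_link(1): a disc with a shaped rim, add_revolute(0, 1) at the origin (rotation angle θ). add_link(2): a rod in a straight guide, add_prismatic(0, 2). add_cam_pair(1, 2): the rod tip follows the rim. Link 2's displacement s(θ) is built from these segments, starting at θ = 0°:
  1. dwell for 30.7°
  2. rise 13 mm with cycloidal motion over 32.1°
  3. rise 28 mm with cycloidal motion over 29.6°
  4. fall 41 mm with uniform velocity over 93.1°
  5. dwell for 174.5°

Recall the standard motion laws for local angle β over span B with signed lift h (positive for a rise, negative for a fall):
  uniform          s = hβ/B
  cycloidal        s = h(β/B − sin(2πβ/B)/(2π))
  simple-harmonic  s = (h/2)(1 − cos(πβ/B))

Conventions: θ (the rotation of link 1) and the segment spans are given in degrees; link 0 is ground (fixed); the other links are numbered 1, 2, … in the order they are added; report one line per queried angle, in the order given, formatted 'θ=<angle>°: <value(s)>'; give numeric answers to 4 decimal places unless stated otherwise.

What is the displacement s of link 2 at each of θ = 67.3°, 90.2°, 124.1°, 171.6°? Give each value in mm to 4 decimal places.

segment 1 (0° to 30.7°, dwell): s unchanged at 0.0000
segment 2 (30.7° to 62.8°, cycloidal, h = 13) is passed completely: s = 0.0000 + (13) = 13.0000
θ = 67.3° falls in segment 3 (62.8° to 92.4°, cycloidal, h = 28): β = 67.3 − 62.8 = 4.5°, B = 29.6°; Δs = 28·(0.1520 − sin(2π·0.1520)/(2π)) = 0.6184; s = 13.0000 + 0.6184 = 13.6184
θ = 90.2° falls in segment 3 (62.8° to 92.4°, cycloidal, h = 28): β = 90.2 − 62.8 = 27.4°, B = 29.6°; Δs = 28·(0.9257 − sin(2π·0.9257)/(2π)) = 27.9252; s = 13.0000 + 27.9252 = 40.9252
segment 3 (62.8° to 92.4°, cycloidal, h = 28) is passed completely: s = 13.0000 + (28) = 41.0000
θ = 124.1° falls in segment 4 (92.4° to 185.5°, uniform, h = -41): β = 124.1 − 92.4 = 31.7°, B = 93.1°; Δs = -41·31.7/93.1 = -13.9603; s = 41.0000 − 13.9603 = 27.0397
θ = 171.6° falls in segment 4 (92.4° to 185.5°, uniform, h = -41): β = 171.6 − 92.4 = 79.2°, B = 93.1°; Δs = -41·79.2/93.1 = -34.8786; s = 41.0000 − 34.8786 = 6.1214

θ=67.3°: 13.6184
θ=90.2°: 40.9252
θ=124.1°: 27.0397
θ=171.6°: 6.1214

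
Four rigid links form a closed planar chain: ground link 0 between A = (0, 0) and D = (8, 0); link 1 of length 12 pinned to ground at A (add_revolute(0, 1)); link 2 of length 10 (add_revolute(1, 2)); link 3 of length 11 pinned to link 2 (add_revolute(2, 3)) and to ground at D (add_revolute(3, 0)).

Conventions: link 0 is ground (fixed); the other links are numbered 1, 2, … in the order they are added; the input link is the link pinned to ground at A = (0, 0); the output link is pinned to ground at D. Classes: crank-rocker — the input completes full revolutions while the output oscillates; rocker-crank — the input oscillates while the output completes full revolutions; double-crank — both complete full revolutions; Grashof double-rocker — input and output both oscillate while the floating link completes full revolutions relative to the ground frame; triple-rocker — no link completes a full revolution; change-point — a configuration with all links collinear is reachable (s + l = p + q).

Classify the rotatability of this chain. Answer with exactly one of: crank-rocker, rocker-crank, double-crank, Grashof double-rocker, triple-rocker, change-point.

lengths: ground=8, input=12, coupler=10, output=11
sorted: s=8 (shortest), l=12 (longest), p+q=21
s + l = 20 vs p + q = 21
s + l < p + q (Grashof) with shortest = ground link → double-crank

double-crank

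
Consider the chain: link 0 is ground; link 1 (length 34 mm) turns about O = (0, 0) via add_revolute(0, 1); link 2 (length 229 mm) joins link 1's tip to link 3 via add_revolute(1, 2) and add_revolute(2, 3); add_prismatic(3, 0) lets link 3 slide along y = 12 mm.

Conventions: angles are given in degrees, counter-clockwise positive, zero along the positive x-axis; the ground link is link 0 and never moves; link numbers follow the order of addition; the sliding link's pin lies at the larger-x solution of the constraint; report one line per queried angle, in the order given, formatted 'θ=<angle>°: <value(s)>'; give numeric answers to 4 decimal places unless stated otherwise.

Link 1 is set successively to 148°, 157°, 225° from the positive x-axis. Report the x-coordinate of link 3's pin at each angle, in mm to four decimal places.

geometry: r = 34 mm, L = 229 mm, e = 12 mm
θ=148°: crank pin P = (r cos θ, r sin θ) = (-28.833635, 18.017255)
θ=148°: h = r sin θ − e = 18.017255 − 12 = 6.017255
θ=148°: x = r cos θ + √(L² − h²) = -28.833635 + 228.920931 = 200.087296
θ=157°: crank pin P = (r cos θ, r sin θ) = (-31.297165, 13.284858)
θ=157°: h = r sin θ − e = 13.284858 − 12 = 1.284858
θ=157°: x = r cos θ + √(L² − h²) = -31.297165 + 228.996395 = 197.699230
θ=225°: crank pin P = (r cos θ, r sin θ) = (-24.041631, -24.041631)
θ=225°: h = r sin θ − e = -24.041631 − 12 = -36.041631
θ=225°: x = r cos θ + √(L² − h²) = -24.041631 + 226.145972 = 202.104342

θ=148°: 200.0873
θ=157°: 197.6992
θ=225°: 202.1043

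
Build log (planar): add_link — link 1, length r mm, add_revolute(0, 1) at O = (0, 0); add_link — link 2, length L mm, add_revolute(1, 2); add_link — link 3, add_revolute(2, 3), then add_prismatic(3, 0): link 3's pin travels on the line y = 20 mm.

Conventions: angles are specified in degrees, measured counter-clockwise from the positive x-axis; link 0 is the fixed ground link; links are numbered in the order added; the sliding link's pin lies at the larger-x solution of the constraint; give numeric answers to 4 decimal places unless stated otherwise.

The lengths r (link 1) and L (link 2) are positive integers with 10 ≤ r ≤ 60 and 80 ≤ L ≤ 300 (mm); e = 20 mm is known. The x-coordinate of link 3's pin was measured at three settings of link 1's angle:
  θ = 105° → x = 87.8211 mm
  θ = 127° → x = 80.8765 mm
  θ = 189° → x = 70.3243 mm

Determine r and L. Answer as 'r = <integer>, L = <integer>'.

constraint per measurement: (x − r cos θ)² + (r sin θ − e)² = L²
subtracting the θ₁ and θ₂ equations cancels the r² and L² terms:
r = (x₁² − x₂²) / (2[(x₁cos θ₁ + e sin θ₁) − (x₂cos θ₂ + e sin θ₂)]) = 19.9998 → r = 20
L² = (x₁ − r cos θ₁)² + (r sin θ₁ − e)² = 8648.9959 → L = 93.0000 → L = 93
check at θ₃=189°: x = 70.3243 (printed 70.3243) ✓

r = 20, L = 93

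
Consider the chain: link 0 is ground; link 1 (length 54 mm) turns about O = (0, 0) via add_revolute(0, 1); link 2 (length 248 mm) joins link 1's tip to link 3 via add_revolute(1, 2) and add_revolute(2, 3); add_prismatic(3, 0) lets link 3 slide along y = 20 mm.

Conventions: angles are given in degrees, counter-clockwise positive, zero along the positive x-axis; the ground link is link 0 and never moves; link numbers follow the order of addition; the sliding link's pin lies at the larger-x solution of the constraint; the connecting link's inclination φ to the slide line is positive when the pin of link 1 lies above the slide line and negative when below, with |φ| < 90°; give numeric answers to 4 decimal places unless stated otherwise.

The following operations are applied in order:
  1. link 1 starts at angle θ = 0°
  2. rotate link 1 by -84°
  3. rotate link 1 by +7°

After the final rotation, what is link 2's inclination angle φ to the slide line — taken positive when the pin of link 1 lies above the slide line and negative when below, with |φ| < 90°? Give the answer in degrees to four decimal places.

geometry: r = 54 mm, L = 248 mm, e = 20 mm; θ starts at 0°
rotate link 1 by -84°: θ ← 0° -84° = -84°
rotate link 1 by +7°: θ ← -84° +7° = -77°
h = r sin θ − e = -52.615983 − 20 = -72.615983
sin φ = h / L = -72.615983 / 248 = -0.29280639
φ = arcsin(-0.29280639) = -17.026045°

-17.0260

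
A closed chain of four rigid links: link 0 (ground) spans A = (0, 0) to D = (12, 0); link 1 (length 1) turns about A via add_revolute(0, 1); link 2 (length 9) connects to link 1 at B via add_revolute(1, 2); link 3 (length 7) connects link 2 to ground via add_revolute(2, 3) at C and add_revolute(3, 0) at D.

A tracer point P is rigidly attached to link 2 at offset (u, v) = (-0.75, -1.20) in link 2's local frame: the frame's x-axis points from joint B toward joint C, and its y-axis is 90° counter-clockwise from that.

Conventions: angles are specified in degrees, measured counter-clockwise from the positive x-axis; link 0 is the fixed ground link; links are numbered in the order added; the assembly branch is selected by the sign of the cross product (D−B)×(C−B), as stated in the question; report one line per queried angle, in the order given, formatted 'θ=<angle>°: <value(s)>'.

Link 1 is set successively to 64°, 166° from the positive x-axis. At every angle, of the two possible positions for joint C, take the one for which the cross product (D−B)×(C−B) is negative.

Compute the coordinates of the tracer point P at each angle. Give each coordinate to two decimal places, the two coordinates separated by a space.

A=(0,0), D=(12.00,0)
θ=64°: B = A + 1.00·(cos64°, sin64°) = (0.4384, 0.8988)
θ=64°: |BD| = 11.5965
θ=64°: circle(B,9.00) ∩ circle(D,7.00): a=7.1780, h=5.4292
θ=64°:   candidates: C₊=(8.0156,5.7554) cross=62.960; C₋=(7.1740,-5.0704) cross=-62.960
θ=64°:   branch - wants cross < 0 → take C=(7.1740,-5.0704) (cross=-62.960)
θ=64°: ex = (C−B)/|BC| = (0.7484,-0.6632); ey = (0.6632,0.7484)
θ=64°: P = B + -0.75·ex + -1.20·ey = (-0.9188,0.4982)
θ=166°: B = A + 1.00·(cos166°, sin166°) = (-0.9703, 0.2419)
θ=166°: |BD| = 12.9726
θ=166°: circle(B,9.00) ∩ circle(D,7.00): a=7.7196, h=4.6268
θ=166°:   candidates: C₊=(6.8343,4.7239) cross=60.021; C₋=(6.6617,-4.5280) cross=-60.021
θ=166°:   branch - wants cross < 0 → take C=(6.6617,-4.5280) (cross=-60.021)
θ=166°: ex = (C−B)/|BC| = (0.8480,-0.5300); ey = (0.5300,0.8480)
θ=166°: P = B + -0.75·ex + -1.20·ey = (-2.2423,-0.3782)

θ=64°: -0.92 0.50
θ=166°: -2.24 -0.38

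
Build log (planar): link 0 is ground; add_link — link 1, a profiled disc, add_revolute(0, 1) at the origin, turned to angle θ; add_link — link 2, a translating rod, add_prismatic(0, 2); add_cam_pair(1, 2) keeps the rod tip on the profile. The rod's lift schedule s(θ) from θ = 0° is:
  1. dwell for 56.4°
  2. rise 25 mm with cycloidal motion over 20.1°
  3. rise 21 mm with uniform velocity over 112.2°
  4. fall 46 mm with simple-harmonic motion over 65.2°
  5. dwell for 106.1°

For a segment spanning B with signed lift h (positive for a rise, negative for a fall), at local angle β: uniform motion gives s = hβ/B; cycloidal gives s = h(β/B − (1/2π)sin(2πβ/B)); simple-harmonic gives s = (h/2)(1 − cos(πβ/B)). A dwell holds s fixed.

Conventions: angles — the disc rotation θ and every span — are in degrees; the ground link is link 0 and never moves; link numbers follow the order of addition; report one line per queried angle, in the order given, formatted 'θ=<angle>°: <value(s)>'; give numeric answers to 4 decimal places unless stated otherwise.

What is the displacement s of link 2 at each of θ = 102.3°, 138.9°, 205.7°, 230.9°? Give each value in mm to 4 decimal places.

seg 1 [0°–56.4°] dwell: s stays 0.0000
seg 2 [56.4°–76.5°] cycloidal, h=25: full span → s += 25 → s = 25.0000
seg 3 [76.5°–188.7°] uniform, h=21: θ=102.3° here. β=25.8, B=112.2. 21·25.8/112.2 = 4.8289 → s = 29.8289
seg 3 [76.5°–188.7°] uniform, h=21: θ=138.9° here. β=62.4, B=112.2. 21·62.4/112.2 = 11.6791 → s = 36.6791
seg 3 [76.5°–188.7°] uniform, h=21: full span → s += 21 → s = 46.0000
seg 4 [188.7°–253.9°] simple-harmonic, h=-46: θ=205.7° here. β=17, B=65.2. -46/2·(1 − cos(π·0.2607)) = -7.2942 → s = 38.7058
seg 4 [188.7°–253.9°] simple-harmonic, h=-46: θ=230.9° here. β=42.2, B=65.2. -46/2·(1 − cos(π·0.6472)) = -33.2637 → s = 12.7363

θ=102.3°: 29.8289
θ=138.9°: 36.6791
θ=205.7°: 38.7058
θ=230.9°: 12.7363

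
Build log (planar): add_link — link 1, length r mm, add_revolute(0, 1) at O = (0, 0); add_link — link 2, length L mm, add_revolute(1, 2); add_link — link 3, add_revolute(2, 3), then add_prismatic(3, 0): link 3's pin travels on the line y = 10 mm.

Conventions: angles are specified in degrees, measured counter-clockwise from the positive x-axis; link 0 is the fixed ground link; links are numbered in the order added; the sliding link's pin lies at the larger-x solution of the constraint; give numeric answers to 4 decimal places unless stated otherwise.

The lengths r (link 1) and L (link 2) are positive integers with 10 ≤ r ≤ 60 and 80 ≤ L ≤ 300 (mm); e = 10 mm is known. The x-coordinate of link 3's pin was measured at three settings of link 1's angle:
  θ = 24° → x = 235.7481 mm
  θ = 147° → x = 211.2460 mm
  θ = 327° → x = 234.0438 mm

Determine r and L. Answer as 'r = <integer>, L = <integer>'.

constraint per measurement: (x − r cos θ)² + (r sin θ − e)² = L²
subtracting the θ₁ and θ₂ equations cancels the r² and L² terms:
r = (x₁² − x₂²) / (2[(x₁cos θ₁ + e sin θ₁) − (x₂cos θ₂ + e sin θ₂)]) = 14.0000 → r = 14
L² = (x₁ − r cos θ₁)² + (r sin θ₁ − e)² = 49729.0154 → L = 223.0000 → L = 223
check at θ₃=327°: x = 234.0438 (printed 234.0438) ✓

r = 14, L = 223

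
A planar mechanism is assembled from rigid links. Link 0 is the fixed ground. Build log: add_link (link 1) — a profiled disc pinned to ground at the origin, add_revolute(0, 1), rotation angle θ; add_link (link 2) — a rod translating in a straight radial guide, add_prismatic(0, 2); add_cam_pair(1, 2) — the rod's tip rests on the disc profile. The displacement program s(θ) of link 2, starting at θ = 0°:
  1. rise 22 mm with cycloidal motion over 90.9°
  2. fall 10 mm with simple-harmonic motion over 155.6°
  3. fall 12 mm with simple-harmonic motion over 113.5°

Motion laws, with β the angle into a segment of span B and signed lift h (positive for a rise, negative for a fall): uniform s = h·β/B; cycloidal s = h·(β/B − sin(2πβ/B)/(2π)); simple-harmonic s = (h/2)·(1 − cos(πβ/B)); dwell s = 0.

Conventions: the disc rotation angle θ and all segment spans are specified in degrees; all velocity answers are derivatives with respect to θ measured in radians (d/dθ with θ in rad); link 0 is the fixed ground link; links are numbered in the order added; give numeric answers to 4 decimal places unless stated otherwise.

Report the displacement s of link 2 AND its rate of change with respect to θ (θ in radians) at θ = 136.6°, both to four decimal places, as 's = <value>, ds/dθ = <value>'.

seg 1 [0°–90.9°] cycloidal, h=22: full span → s += 22 → s = 22.0000
seg 2 [90.9°–246.5°] simple-harmonic, h=-10: θ=136.6° here. β=45.7, B=155.6. -10/2·(1 − cos(π·0.2937)) = -1.9816 → s = 20.0184
velocity in seg [90.9°–246.5°] (simple-harmonic), θ in radians: β = 45.7° = 0.7976 rad, B = 155.6° = 2.7157 rad; ds/dθ = (πh/(2B)) sin(πβ/B) = (π·(-10)/(2·2.7157)) sin(π·0.2937) = -4.611223 mm/rad

s = 20.0184, ds/dθ = -4.6112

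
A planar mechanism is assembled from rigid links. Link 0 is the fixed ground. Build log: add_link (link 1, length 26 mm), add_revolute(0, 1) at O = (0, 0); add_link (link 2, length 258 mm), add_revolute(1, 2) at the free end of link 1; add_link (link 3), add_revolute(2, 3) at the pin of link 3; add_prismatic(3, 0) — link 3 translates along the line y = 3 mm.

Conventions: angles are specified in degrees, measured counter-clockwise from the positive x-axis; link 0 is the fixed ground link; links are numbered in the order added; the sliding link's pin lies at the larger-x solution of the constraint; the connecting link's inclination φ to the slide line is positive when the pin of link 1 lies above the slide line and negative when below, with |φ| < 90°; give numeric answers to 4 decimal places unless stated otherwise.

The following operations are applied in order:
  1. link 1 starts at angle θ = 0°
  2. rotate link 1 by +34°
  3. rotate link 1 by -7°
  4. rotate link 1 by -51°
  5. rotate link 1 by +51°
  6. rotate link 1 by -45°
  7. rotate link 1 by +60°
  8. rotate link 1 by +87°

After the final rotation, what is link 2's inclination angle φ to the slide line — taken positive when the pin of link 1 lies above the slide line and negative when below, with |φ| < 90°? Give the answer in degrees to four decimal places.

geometry: r = 26 mm, L = 258 mm, e = 3 mm; θ starts at 0°
rotate link 1 by +34°: θ ← 0° +34° = 34°
rotate link 1 by -7°: θ ← 34° -7° = 27°
rotate link 1 by -51°: θ ← 27° -51° = -24°
rotate link 1 by +51°: θ ← -24° +51° = 27°
rotate link 1 by -45°: θ ← 27° -45° = -18°
rotate link 1 by +60°: θ ← -18° +60° = 42°
rotate link 1 by +87°: θ ← 42° +87° = 129°
h = r sin θ − e = 20.205795 − 3 = 17.205795
sin φ = h / L = 17.205795 / 258 = 0.06668913
φ = arcsin(0.06668913) = 3.823844°

3.8238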